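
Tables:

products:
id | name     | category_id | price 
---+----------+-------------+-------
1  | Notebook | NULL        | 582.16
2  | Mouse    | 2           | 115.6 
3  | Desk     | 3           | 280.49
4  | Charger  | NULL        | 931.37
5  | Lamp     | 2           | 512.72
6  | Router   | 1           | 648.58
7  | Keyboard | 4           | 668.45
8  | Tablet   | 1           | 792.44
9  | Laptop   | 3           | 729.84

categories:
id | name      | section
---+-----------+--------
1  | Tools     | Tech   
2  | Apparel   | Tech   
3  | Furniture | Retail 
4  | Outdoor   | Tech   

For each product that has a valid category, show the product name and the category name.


INNER JOIN keeps only products rows whose category_id matches an id in categories. Walk through each product:
  - product 1 (Notebook): category_id=NULL, no match -> dropped
  - product 2 (Mouse): category_id=2 -> matches Apparel
  - product 3 (Desk): category_id=3 -> matches Furniture
  - product 4 (Charger): category_id=NULL, no match -> dropped
  - product 5 (Lamp): category_id=2 -> matches Apparel
  - product 6 (Router): category_id=1 -> matches Tools
  - product 7 (Keyboard): category_id=4 -> matches Outdoor
  - product 8 (Tablet): category_id=1 -> matches Tools
  - product 9 (Laptop): category_id=3 -> matches Furniture
So 2 of 9 rows are dropped.

SQL:
SELECT a.name, b.name AS category
FROM products a
INNER JOIN categories b ON a.category_id = b.id

Result:
name     | category 
---------+----------
Mouse    | Apparel  
Desk     | Furniture
Lamp     | Apparel  
Router   | Tools    
Keyboard | Outdoor  
Tablet   | Tools    
Laptop   | Furniture


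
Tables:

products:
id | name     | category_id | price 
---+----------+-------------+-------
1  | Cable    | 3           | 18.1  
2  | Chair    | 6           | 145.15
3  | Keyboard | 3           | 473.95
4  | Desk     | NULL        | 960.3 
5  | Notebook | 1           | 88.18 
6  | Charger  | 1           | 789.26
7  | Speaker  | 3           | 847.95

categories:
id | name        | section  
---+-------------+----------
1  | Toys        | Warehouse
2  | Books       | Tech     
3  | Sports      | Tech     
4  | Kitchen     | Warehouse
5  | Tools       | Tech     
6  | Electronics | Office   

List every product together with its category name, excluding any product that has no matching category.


INNER JOIN keeps only products rows whose category_id matches an id in categories. Walk through each product:
  - product 1 (Cable): category_id=3 -> matches Sports
  - product 2 (Chair): category_id=6 -> matches Electronics
  - product 3 (Keyboard): category_id=3 -> matches Sports
  - product 4 (Desk): category_id=NULL, no match -> dropped
  - product 5 (Notebook): category_id=1 -> matches Toys
  - product 6 (Charger): category_id=1 -> matches Toys
  - product 7 (Speaker): category_id=3 -> matches Sports
So 1 of 7 rows is dropped.

SQL:
SELECT a.name, b.name AS category
FROM products a
INNER JOIN categories b ON a.category_id = b.id

Result:
name     | category   
---------+------------
Cable    | Sports     
Chair    | Electronics
Keyboard | Sports     
Notebook | Toys       
Charger  | Toys       
Speaker  | Sports     


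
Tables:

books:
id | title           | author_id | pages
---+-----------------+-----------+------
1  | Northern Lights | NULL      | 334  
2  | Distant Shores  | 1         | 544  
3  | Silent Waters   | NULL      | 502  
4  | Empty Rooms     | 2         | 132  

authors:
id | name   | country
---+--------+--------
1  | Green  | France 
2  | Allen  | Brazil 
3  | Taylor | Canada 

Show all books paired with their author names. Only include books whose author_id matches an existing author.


INNER JOIN keeps only books rows whose author_id matches an id in authors. Walk through each book:
  - book 1 (Northern Lights): author_id=NULL, no match -> dropped
  - book 2 (Distant Shores): author_id=1 -> matches Green
  - book 3 (Silent Waters): author_id=NULL, no match -> dropped
  - book 4 (Empty Rooms): author_id=2 -> matches Allen
So 2 of 4 rows are dropped.

SQL:
SELECT a.title, b.name AS author
FROM books a
INNER JOIN authors b ON a.author_id = b.id

Result:
title          | author
---------------+-------
Distant Shores | Green 
Empty Rooms    | Allen 


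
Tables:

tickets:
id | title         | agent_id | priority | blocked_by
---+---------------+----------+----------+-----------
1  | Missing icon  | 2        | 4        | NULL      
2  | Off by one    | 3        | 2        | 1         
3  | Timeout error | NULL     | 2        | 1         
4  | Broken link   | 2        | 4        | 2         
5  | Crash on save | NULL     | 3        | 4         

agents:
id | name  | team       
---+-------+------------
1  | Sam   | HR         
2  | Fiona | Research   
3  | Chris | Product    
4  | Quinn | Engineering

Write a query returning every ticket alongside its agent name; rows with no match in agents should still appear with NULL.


LEFT JOIN keeps every row from tickets (the left table); where agent_id has no match in agents, the agent columns become NULL. Walk through each ticket:
  - ticket 1 (Missing icon): agent_id=2 -> matches Fiona
  - ticket 2 (Off by one): agent_id=3 -> matches Chris
  - ticket 3 (Timeout error): agent_id=NULL, no match -> kept with NULL
  - ticket 4 (Broken link): agent_id=2 -> matches Fiona
  - ticket 5 (Crash on save): agent_id=NULL, no match -> kept with NULL
All 5 rows appear; 2 have NULL agent.

SQL:
SELECT a.title, b.name AS agent
FROM tickets a
LEFT JOIN agents b ON a.agent_id = b.id

Result:
title         | agent
--------------+------
Missing icon  | Fiona
Off by one    | Chris
Timeout error | NULL 
Broken link   | Fiona
Crash on save | NULL 


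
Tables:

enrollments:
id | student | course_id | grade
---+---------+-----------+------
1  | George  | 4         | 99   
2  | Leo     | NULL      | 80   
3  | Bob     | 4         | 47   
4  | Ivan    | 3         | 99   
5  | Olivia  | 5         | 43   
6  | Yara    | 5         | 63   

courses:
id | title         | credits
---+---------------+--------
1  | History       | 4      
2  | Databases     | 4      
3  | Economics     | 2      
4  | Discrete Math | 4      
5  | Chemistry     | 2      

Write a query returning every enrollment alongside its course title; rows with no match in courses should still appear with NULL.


LEFT JOIN keeps every row from enrollments (the left table); where course_id has no match in courses, the course columns become NULL. Walk through each enrollment:
  - enrollment 1 (George): course_id=4 -> matches Discrete Math
  - enrollment 2 (Leo): course_id=NULL, no match -> kept with NULL
  - enrollment 3 (Bob): course_id=4 -> matches Discrete Math
  - enrollment 4 (Ivan): course_id=3 -> matches Economics
  - enrollment 5 (Olivia): course_id=5 -> matches Chemistry
  - enrollment 6 (Yara): course_id=5 -> matches Chemistry
All 6 rows appear; 1 has NULL course.

SQL:
SELECT a.student, b.title AS course
FROM enrollments a
LEFT JOIN courses b ON a.course_id = b.id

Result:
student | course       
--------+--------------
George  | Discrete Math
Leo     | NULL         
Bob     | Discrete Math
Ivan    | Economics    
Olivia  | Chemistry    
Yara    | Chemistry    


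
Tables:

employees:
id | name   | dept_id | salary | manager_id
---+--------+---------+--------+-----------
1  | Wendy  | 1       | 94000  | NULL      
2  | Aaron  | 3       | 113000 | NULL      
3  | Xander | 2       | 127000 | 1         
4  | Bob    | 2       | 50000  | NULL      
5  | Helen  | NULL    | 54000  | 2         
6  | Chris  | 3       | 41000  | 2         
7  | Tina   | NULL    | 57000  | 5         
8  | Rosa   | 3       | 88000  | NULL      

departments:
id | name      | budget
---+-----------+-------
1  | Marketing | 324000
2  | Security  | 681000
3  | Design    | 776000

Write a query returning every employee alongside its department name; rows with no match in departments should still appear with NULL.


LEFT JOIN keeps every row from employees (the left table); where dept_id has no match in departments, the department columns become NULL. Walk through each employee:
  - employee 1 (Wendy): dept_id=1 -> matches Marketing
  - employee 2 (Aaron): dept_id=3 -> matches Design
  - employee 3 (Xander): dept_id=2 -> matches Security
  - employee 4 (Bob): dept_id=2 -> matches Security
  - employee 5 (Helen): dept_id=NULL, no match -> kept with NULL
  - employee 6 (Chris): dept_id=3 -> matches Design
  - employee 7 (Tina): dept_id=NULL, no match -> kept with NULL
  - employee 8 (Rosa): dept_id=3 -> matches Design
All 8 rows appear; 2 have NULL department.

SQL:
SELECT a.name, b.name AS department
FROM employees a
LEFT JOIN departments b ON a.dept_id = b.id

Result:
name   | department
-------+-----------
Wendy  | Marketing 
Aaron  | Design    
Xander | Security  
Bob    | Security  
Helen  | NULL      
Chris  | Design    
Tina   | NULL      
Rosa   | Design    


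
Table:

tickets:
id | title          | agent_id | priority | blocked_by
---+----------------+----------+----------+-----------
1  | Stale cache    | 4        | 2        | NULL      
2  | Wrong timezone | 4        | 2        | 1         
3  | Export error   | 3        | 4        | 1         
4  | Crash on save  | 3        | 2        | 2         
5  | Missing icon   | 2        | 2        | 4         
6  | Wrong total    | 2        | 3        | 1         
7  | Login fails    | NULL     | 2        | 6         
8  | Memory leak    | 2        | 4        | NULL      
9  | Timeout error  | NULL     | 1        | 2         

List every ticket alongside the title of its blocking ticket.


This is a self-join: tickets is joined to a second copy of itself, matching each row's blocked_by to another row's id. Use LEFT JOIN so rows with blocked_by=NULL are kept.
  - ticket 1 (Stale cache): blocked_by=NULL -> NULL
  - ticket 2 (Wrong timezone): blocked_by=1 -> Stale cache
  - ticket 3 (Export error): blocked_by=1 -> Stale cache
  - ticket 4 (Crash on save): blocked_by=2 -> Wrong timezone
  - ticket 5 (Missing icon): blocked_by=4 -> Crash on save
  - ticket 6 (Wrong total): blocked_by=1 -> Stale cache
  - ticket 7 (Login fails): blocked_by=6 -> Wrong total
  - ticket 8 (Memory leak): blocked_by=NULL -> NULL
  - ticket 9 (Timeout error): blocked_by=2 -> Wrong timezone

SQL:
SELECT a.title AS item, b.title AS blocked_by
FROM tickets a
LEFT JOIN tickets b ON a.blocked_by = b.id

Result:
item           | blocked_by    
---------------+---------------
Stale cache    | NULL          
Wrong timezone | Stale cache   
Export error   | Stale cache   
Crash on save  | Wrong timezone
Missing icon   | Crash on save 
Wrong total    | Stale cache   
Login fails    | Wrong total   
Memory leak    | NULL          
Timeout error  | Wrong timezone


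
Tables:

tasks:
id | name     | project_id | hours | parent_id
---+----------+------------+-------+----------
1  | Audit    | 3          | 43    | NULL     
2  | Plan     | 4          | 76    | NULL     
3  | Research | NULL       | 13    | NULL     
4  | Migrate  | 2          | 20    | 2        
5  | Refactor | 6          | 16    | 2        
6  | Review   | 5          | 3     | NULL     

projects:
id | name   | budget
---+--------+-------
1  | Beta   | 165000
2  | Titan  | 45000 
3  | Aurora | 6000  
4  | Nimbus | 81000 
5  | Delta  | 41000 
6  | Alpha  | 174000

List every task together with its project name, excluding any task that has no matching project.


INNER JOIN keeps only tasks rows whose project_id matches an id in projects. Walk through each task:
  - task 1 (Audit): project_id=3 -> matches Aurora
  - task 2 (Plan): project_id=4 -> matches Nimbus
  - task 3 (Research): project_id=NULL, no match -> dropped
  - task 4 (Migrate): project_id=2 -> matches Titan
  - task 5 (Refactor): project_id=6 -> matches Alpha
  - task 6 (Review): project_id=5 -> matches Delta
So 1 of 6 rows is dropped.

SQL:
SELECT a.name, b.name AS project
FROM tasks a
INNER JOIN projects b ON a.project_id = b.id

Result:
name     | project
---------+--------
Audit    | Aurora 
Plan     | Nimbus 
Migrate  | Titan  
Refactor | Alpha  
Review   | Delta  


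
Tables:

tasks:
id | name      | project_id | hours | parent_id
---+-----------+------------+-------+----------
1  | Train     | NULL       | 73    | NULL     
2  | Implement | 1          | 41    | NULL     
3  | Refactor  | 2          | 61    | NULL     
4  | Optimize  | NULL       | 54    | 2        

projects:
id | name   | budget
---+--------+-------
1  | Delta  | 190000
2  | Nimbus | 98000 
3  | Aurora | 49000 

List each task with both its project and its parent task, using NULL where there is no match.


Two LEFT JOINs from the same base table tasks: one to projects via project_id, one to tasks itself via parent_id. Both are LEFT so every task is preserved.
Match against projects:
  - task 1 (Train): project_id=NULL, no match -> kept with NULL
  - task 2 (Implement): project_id=1 -> matches Delta
  - task 3 (Refactor): project_id=2 -> matches Nimbus
  - task 4 (Optimize): project_id=NULL, no match -> kept with NULL
Match against tasks (self):
  - task 1 (Train): parent_id=NULL -> NULL
  - task 2 (Implement): parent_id=NULL -> NULL
  - task 3 (Refactor): parent_id=NULL -> NULL
  - task 4 (Optimize): parent_id=2 -> Implement

SQL:
SELECT a.name, b.name AS project, c.name AS parent
FROM tasks a
LEFT JOIN projects b ON a.project_id = b.id
LEFT JOIN tasks c ON a.parent_id = c.id

Result:
name      | project | parent   
----------+---------+----------
Train     | NULL    | NULL     
Implement | Delta   | NULL     
Refactor  | Nimbus  | NULL     
Optimize  | NULL    | Implement


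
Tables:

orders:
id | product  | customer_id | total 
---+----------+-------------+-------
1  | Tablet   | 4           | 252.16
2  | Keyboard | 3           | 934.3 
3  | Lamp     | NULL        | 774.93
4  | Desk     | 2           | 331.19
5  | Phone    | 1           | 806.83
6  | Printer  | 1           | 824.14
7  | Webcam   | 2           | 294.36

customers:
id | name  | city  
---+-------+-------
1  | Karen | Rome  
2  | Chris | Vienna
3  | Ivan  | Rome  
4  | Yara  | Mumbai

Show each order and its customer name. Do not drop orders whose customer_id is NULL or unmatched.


LEFT JOIN keeps every row from orders (the left table); where customer_id has no match in customers, the customer columns become NULL. Walk through each order:
  - order 1 (Tablet): customer_id=4 -> matches Yara
  - order 2 (Keyboard): customer_id=3 -> matches Ivan
  - order 3 (Lamp): customer_id=NULL, no match -> kept with NULL
  - order 4 (Desk): customer_id=2 -> matches Chris
  - order 5 (Phone): customer_id=1 -> matches Karen
  - order 6 (Printer): customer_id=1 -> matches Karen
  - order 7 (Webcam): customer_id=2 -> matches Chris
All 7 rows appear; 1 has NULL customer.

SQL:
SELECT a.product, b.name AS customer
FROM orders a
LEFT JOIN customers b ON a.customer_id = b.id

Result:
product  | customer
---------+---------
Tablet   | Yara    
Keyboard | Ivan    
Lamp     | NULL    
Desk     | Chris   
Phone    | Karen   
Printer  | Karen   
Webcam   | Chris   


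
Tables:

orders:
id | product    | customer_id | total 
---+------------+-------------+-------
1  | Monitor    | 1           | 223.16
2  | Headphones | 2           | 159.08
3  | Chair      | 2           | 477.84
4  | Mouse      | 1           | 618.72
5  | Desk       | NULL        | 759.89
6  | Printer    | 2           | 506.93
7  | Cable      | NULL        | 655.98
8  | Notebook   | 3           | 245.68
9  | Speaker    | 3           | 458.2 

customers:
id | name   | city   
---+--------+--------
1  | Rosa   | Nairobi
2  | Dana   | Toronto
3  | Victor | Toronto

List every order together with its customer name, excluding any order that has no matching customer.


INNER JOIN keeps only orders rows whose customer_id matches an id in customers. Walk through each order:
  - order 1 (Monitor): customer_id=1 -> matches Rosa
  - order 2 (Headphones): customer_id=2 -> matches Dana
  - order 3 (Chair): customer_id=2 -> matches Dana
  - order 4 (Mouse): customer_id=1 -> matches Rosa
  - order 5 (Desk): customer_id=NULL, no match -> dropped
  - order 6 (Printer): customer_id=2 -> matches Dana
  - order 7 (Cable): customer_id=NULL, no match -> dropped
  - order 8 (Notebook): customer_id=3 -> matches Victor
  - order 9 (Speaker): customer_id=3 -> matches Victor
So 2 of 9 rows are dropped.

SQL:
SELECT a.product, b.name AS customer
FROM orders a
INNER JOIN customers b ON a.customer_id = b.id

Result:
product    | customer
-----------+---------
Monitor    | Rosa    
Headphones | Dana    
Chair      | Dana    
Mouse      | Rosa    
Printer    | Dana    
Notebook   | Victor  
Speaker    | Victor  


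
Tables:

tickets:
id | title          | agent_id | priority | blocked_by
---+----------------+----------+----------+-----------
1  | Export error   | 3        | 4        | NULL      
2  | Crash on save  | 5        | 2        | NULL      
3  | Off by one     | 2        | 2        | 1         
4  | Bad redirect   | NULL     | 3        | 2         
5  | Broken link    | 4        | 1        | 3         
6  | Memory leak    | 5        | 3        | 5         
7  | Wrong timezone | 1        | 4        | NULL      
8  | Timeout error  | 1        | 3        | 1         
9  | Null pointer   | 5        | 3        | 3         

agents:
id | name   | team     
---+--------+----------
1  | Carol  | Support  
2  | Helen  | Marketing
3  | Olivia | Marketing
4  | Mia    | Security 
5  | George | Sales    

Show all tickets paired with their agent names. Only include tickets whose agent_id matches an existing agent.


INNER JOIN keeps only tickets rows whose agent_id matches an id in agents. Walk through each ticket:
  - ticket 1 (Export error): agent_id=3 -> matches Olivia
  - ticket 2 (Crash on save): agent_id=5 -> matches George
  - ticket 3 (Off by one): agent_id=2 -> matches Helen
  - ticket 4 (Bad redirect): agent_id=NULL, no match -> dropped
  - ticket 5 (Broken link): agent_id=4 -> matches Mia
  - ticket 6 (Memory leak): agent_id=5 -> matches George
  - ticket 7 (Wrong timezone): agent_id=1 -> matches Carol
  - ticket 8 (Timeout error): agent_id=1 -> matches Carol
  - ticket 9 (Null pointer): agent_id=5 -> matches George
So 1 of 9 rows is dropped.

SQL:
SELECT a.title, b.name AS agent
FROM tickets a
INNER JOIN agents b ON a.agent_id = b.id

Result:
title          | agent 
---------------+-------
Export error   | Olivia
Crash on save  | George
Off by one     | Helen 
Broken link    | Mia   
Memory leak    | George
Wrong timezone | Carol 
Timeout error  | Carol 
Null pointer   | George


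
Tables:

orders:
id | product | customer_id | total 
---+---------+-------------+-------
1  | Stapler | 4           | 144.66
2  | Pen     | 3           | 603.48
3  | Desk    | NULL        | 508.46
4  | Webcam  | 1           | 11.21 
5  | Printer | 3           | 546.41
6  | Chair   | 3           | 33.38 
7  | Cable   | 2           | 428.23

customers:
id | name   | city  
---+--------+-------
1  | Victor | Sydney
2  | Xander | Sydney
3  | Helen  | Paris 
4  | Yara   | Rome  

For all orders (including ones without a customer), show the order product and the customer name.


LEFT JOIN keeps every row from orders (the left table); where customer_id has no match in customers, the customer columns become NULL. Walk through each order:
  - order 1 (Stapler): customer_id=4 -> matches Yara
  - order 2 (Pen): customer_id=3 -> matches Helen
  - order 3 (Desk): customer_id=NULL, no match -> kept with NULL
  - order 4 (Webcam): customer_id=1 -> matches Victor
  - order 5 (Printer): customer_id=3 -> matches Helen
  - order 6 (Chair): customer_id=3 -> matches Helen
  - order 7 (Cable): customer_id=2 -> matches Xander
All 7 rows appear; 1 has NULL customer.

SQL:
SELECT a.product, b.name AS customer
FROM orders a
LEFT JOIN customers b ON a.customer_id = b.id

Result:
product | customer
--------+---------
Stapler | Yara    
Pen     | Helen   
Desk    | NULL    
Webcam  | Victor  
Printer | Helen   
Chair   | Helen   
Cable   | Xander  


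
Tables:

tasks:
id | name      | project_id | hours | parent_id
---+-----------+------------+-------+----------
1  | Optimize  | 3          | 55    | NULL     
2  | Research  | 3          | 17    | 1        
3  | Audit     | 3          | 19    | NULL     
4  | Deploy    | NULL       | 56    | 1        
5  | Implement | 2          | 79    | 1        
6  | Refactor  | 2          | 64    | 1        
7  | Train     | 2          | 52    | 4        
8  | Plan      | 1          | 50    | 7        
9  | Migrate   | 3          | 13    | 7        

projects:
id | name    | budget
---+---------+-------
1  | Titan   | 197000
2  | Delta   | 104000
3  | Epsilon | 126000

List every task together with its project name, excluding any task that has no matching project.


INNER JOIN keeps only tasks rows whose project_id matches an id in projects. Walk through each task:
  - task 1 (Optimize): project_id=3 -> matches Epsilon
  - task 2 (Research): project_id=3 -> matches Epsilon
  - task 3 (Audit): project_id=3 -> matches Epsilon
  - task 4 (Deploy): project_id=NULL, no match -> dropped
  - task 5 (Implement): project_id=2 -> matches Delta
  - task 6 (Refactor): project_id=2 -> matches Delta
  - task 7 (Train): project_id=2 -> matches Delta
  - task 8 (Plan): project_id=1 -> matches Titan
  - task 9 (Migrate): project_id=3 -> matches Epsilon
So 1 of 9 rows is dropped.

SQL:
SELECT a.name, b.name AS project
FROM tasks a
INNER JOIN projects b ON a.project_id = b.id

Result:
name      | project
----------+--------
Optimize  | Epsilon
Research  | Epsilon
Audit     | Epsilon
Implement | Delta  
Refactor  | Delta  
Train     | Delta  
Plan      | Titan  
Migrate   | Epsilon


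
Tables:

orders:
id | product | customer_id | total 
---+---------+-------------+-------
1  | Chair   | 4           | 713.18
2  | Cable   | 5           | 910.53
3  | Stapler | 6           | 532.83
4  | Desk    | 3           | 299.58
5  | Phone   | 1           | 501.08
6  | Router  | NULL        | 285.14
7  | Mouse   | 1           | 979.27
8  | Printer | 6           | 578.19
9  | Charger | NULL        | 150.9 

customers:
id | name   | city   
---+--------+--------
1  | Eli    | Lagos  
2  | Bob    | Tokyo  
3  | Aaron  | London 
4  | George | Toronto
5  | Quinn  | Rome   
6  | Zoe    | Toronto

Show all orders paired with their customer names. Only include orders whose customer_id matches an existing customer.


INNER JOIN keeps only orders rows whose customer_id matches an id in customers. Walk through each order:
  - order 1 (Chair): customer_id=4 -> matches George
  - order 2 (Cable): customer_id=5 -> matches Quinn
  - order 3 (Stapler): customer_id=6 -> matches Zoe
  - order 4 (Desk): customer_id=3 -> matches Aaron
  - order 5 (Phone): customer_id=1 -> matches Eli
  - order 6 (Router): customer_id=NULL, no match -> dropped
  - order 7 (Mouse): customer_id=1 -> matches Eli
  - order 8 (Printer): customer_id=6 -> matches Zoe
  - order 9 (Charger): customer_id=NULL, no match -> dropped
So 2 of 9 rows are dropped.

SQL:
SELECT a.product, b.name AS customer
FROM orders a
INNER JOIN customers b ON a.customer_id = b.id

Result:
product | customer
--------+---------
Chair   | George  
Cable   | Quinn   
Stapler | Zoe     
Desk    | Aaron   
Phone   | Eli     
Mouse   | Eli     
Printer | Zoe     


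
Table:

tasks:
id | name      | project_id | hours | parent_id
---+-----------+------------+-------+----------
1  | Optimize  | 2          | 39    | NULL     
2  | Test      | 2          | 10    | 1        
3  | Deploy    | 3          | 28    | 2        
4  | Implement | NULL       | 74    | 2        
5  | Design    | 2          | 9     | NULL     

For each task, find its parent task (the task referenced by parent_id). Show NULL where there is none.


This is a self-join: tasks is joined to a second copy of itself, matching each row's parent_id to another row's id. Use LEFT JOIN so rows with parent_id=NULL are kept.
  - task 1 (Optimize): parent_id=NULL -> NULL
  - task 2 (Test): parent_id=1 -> Optimize
  - task 3 (Deploy): parent_id=2 -> Test
  - task 4 (Implement): parent_id=2 -> Test
  - task 5 (Design): parent_id=NULL -> NULL

SQL:
SELECT a.name AS item, b.name AS parent
FROM tasks a
LEFT JOIN tasks b ON a.parent_id = b.id

Result:
item      | parent  
----------+---------
Optimize  | NULL    
Test      | Optimize
Deploy    | Test    
Implement | Test    
Design    | NULL    


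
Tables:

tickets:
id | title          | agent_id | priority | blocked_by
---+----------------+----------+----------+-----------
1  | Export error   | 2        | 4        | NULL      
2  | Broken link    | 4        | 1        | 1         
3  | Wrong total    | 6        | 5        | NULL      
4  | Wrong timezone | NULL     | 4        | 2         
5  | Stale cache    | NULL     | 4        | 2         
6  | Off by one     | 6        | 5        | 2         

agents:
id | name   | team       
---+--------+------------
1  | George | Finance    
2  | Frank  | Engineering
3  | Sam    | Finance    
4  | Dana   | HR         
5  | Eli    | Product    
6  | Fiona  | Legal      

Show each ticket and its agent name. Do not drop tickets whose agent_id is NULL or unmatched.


LEFT JOIN keeps every row from tickets (the left table); where agent_id has no match in agents, the agent columns become NULL. Walk through each ticket:
  - ticket 1 (Export error): agent_id=2 -> matches Frank
  - ticket 2 (Broken link): agent_id=4 -> matches Dana
  - ticket 3 (Wrong total): agent_id=6 -> matches Fiona
  - ticket 4 (Wrong timezone): agent_id=NULL, no match -> kept with NULL
  - ticket 5 (Stale cache): agent_id=NULL, no match -> kept with NULL
  - ticket 6 (Off by one): agent_id=6 -> matches Fiona
All 6 rows appear; 2 have NULL agent.

SQL:
SELECT a.title, b.name AS agent
FROM tickets a
LEFT JOIN agents b ON a.agent_id = b.id

Result:
title          | agent
---------------+------
Export error   | Frank
Broken link    | Dana 
Wrong total    | Fiona
Wrong timezone | NULL 
Stale cache    | NULL 
Off by one     | Fiona


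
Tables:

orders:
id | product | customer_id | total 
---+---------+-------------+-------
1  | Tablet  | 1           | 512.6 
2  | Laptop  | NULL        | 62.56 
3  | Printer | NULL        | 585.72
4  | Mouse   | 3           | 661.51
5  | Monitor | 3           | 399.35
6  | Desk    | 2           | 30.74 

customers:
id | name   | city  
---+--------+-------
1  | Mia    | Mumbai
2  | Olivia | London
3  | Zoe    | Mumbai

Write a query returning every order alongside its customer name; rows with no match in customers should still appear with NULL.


LEFT JOIN keeps every row from orders (the left table); where customer_id has no match in customers, the customer columns become NULL. Walk through each order:
  - order 1 (Tablet): customer_id=1 -> matches Mia
  - order 2 (Laptop): customer_id=NULL, no match -> kept with NULL
  - order 3 (Printer): customer_id=NULL, no match -> kept with NULL
  - order 4 (Mouse): customer_id=3 -> matches Zoe
  - order 5 (Monitor): customer_id=3 -> matches Zoe
  - order 6 (Desk): customer_id=2 -> matches Olivia
All 6 rows appear; 2 have NULL customer.

SQL:
SELECT a.product, b.name AS customer
FROM orders a
LEFT JOIN customers b ON a.customer_id = b.id

Result:
product | customer
--------+---------
Tablet  | Mia     
Laptop  | NULL    
Printer | NULL    
Mouse   | Zoe     
Monitor | Zoe     
Desk    | Olivia  


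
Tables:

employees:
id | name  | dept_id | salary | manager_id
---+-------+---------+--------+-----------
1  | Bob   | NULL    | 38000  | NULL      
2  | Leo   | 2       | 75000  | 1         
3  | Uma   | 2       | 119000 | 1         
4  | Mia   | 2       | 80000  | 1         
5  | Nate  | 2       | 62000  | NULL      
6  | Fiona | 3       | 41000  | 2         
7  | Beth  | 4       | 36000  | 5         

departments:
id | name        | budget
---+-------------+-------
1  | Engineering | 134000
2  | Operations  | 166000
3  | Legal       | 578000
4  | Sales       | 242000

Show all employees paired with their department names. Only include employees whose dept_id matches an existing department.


INNER JOIN keeps only employees rows whose dept_id matches an id in departments. Walk through each employee:
  - employee 1 (Bob): dept_id=NULL, no match -> dropped
  - employee 2 (Leo): dept_id=2 -> matches Operations
  - employee 3 (Uma): dept_id=2 -> matches Operations
  - employee 4 (Mia): dept_id=2 -> matches Operations
  - employee 5 (Nate): dept_id=2 -> matches Operations
  - employee 6 (Fiona): dept_id=3 -> matches Legal
  - employee 7 (Beth): dept_id=4 -> matches Sales
So 1 of 7 rows is dropped.

SQL:
SELECT a.name, b.name AS department
FROM employees a
INNER JOIN departments b ON a.dept_id = b.id

Result:
name  | department
------+-----------
Leo   | Operations
Uma   | Operations
Mia   | Operations
Nate  | Operations
Fiona | Legal     
Beth  | Sales     


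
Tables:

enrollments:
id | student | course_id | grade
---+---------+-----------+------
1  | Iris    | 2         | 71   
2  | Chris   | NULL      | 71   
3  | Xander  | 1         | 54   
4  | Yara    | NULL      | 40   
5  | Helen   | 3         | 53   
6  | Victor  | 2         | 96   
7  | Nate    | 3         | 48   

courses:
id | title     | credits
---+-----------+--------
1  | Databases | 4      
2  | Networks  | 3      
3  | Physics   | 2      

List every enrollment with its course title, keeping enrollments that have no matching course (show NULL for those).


LEFT JOIN keeps every row from enrollments (the left table); where course_id has no match in courses, the course columns become NULL. Walk through each enrollment:
  - enrollment 1 (Iris): course_id=2 -> matches Networks
  - enrollment 2 (Chris): course_id=NULL, no match -> kept with NULL
  - enrollment 3 (Xander): course_id=1 -> matches Databases
  - enrollment 4 (Yara): course_id=NULL, no match -> kept with NULL
  - enrollment 5 (Helen): course_id=3 -> matches Physics
  - enrollment 6 (Victor): course_id=2 -> matches Networks
  - enrollment 7 (Nate): course_id=3 -> matches Physics
All 7 rows appear; 2 have NULL course.

SQL:
SELECT a.student, b.title AS course
FROM enrollments a
LEFT JOIN courses b ON a.course_id = b.id

Result:
student | course   
--------+----------
Iris    | Networks 
Chris   | NULL     
Xander  | Databases
Yara    | NULL     
Helen   | Physics  
Victor  | Networks 
Nate    | Physics  


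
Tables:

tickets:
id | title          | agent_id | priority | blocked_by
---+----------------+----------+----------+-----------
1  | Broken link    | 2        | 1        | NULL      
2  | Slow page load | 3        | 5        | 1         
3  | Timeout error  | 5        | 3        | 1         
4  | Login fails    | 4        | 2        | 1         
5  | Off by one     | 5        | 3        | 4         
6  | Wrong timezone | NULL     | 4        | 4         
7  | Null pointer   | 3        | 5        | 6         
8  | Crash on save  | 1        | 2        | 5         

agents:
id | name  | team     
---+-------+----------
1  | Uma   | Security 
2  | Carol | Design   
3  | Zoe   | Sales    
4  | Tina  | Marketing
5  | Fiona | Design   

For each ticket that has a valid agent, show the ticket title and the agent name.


INNER JOIN keeps only tickets rows whose agent_id matches an id in agents. Walk through each ticket:
  - ticket 1 (Broken link): agent_id=2 -> matches Carol
  - ticket 2 (Slow page load): agent_id=3 -> matches Zoe
  - ticket 3 (Timeout error): agent_id=5 -> matches Fiona
  - ticket 4 (Login fails): agent_id=4 -> matches Tina
  - ticket 5 (Off by one): agent_id=5 -> matches Fiona
  - ticket 6 (Wrong timezone): agent_id=NULL, no match -> dropped
  - ticket 7 (Null pointer): agent_id=3 -> matches Zoe
  - ticket 8 (Crash on save): agent_id=1 -> matches Uma
So 1 of 8 rows is dropped.

SQL:
SELECT a.title, b.name AS agent
FROM tickets a
INNER JOIN agents b ON a.agent_id = b.id

Result:
title          | agent
---------------+------
Broken link    | Carol
Slow page load | Zoe  
Timeout error  | Fiona
Login fails    | Tina 
Off by one     | Fiona
Null pointer   | Zoe  
Crash on save  | Uma  


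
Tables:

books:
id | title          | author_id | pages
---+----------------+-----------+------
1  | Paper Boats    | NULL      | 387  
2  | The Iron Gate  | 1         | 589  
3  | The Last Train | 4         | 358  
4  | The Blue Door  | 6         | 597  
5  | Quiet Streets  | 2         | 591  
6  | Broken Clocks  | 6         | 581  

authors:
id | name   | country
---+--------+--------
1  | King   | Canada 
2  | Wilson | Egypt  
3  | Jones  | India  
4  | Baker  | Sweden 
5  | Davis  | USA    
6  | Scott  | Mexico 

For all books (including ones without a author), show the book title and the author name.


LEFT JOIN keeps every row from books (the left table); where author_id has no match in authors, the author columns become NULL. Walk through each book:
  - book 1 (Paper Boats): author_id=NULL, no match -> kept with NULL
  - book 2 (The Iron Gate): author_id=1 -> matches King
  - book 3 (The Last Train): author_id=4 -> matches Baker
  - book 4 (The Blue Door): author_id=6 -> matches Scott
  - book 5 (Quiet Streets): author_id=2 -> matches Wilson
  - book 6 (Broken Clocks): author_id=6 -> matches Scott
All 6 rows appear; 1 has NULL author.

SQL:
SELECT a.title, b.name AS author
FROM books a
LEFT JOIN authors b ON a.author_id = b.id

Result:
title          | author
---------------+-------
Paper Boats    | NULL  
The Iron Gate  | King  
The Last Train | Baker 
The Blue Door  | Scott 
Quiet Streets  | Wilson
Broken Clocks  | Scott 


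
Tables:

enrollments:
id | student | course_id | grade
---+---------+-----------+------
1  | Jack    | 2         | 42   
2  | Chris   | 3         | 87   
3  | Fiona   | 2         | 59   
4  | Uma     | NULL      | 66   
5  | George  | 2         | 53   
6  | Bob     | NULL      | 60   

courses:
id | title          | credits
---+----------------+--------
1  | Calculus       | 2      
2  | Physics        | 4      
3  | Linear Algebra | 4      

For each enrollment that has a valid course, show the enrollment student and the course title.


INNER JOIN keeps only enrollments rows whose course_id matches an id in courses. Walk through each enrollment:
  - enrollment 1 (Jack): course_id=2 -> matches Physics
  - enrollment 2 (Chris): course_id=3 -> matches Linear Algebra
  - enrollment 3 (Fiona): course_id=2 -> matches Physics
  - enrollment 4 (Uma): course_id=NULL, no match -> dropped
  - enrollment 5 (George): course_id=2 -> matches Physics
  - enrollment 6 (Bob): course_id=NULL, no match -> dropped
So 2 of 6 rows are dropped.

SQL:
SELECT a.student, b.title AS course
FROM enrollments a
INNER JOIN courses b ON a.course_id = b.id

Result:
student | course        
--------+---------------
Jack    | Physics       
Chris   | Linear Algebra
Fiona   | Physics       
George  | Physics       


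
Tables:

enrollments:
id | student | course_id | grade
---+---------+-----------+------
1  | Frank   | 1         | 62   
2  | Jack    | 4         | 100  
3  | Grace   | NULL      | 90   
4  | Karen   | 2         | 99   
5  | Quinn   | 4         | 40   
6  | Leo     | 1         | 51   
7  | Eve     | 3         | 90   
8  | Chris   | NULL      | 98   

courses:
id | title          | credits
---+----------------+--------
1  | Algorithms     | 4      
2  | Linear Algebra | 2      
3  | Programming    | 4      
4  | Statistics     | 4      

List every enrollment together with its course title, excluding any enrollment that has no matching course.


INNER JOIN keeps only enrollments rows whose course_id matches an id in courses. Walk through each enrollment:
  - enrollment 1 (Frank): course_id=1 -> matches Algorithms
  - enrollment 2 (Jack): course_id=4 -> matches Statistics
  - enrollment 3 (Grace): course_id=NULL, no match -> dropped
  - enrollment 4 (Karen): course_id=2 -> matches Linear Algebra
  - enrollment 5 (Quinn): course_id=4 -> matches Statistics
  - enrollment 6 (Leo): course_id=1 -> matches Algorithms
  - enrollment 7 (Eve): course_id=3 -> matches Programming
  - enrollment 8 (Chris): course_id=NULL, no match -> dropped
So 2 of 8 rows are dropped.

SQL:
SELECT a.student, b.title AS course
FROM enrollments a
INNER JOIN courses b ON a.course_id = b.id

Result:
student | course        
--------+---------------
Frank   | Algorithms    
Jack    | Statistics    
Karen   | Linear Algebra
Quinn   | Statistics    
Leo     | Algorithms    
Eve     | Programming   


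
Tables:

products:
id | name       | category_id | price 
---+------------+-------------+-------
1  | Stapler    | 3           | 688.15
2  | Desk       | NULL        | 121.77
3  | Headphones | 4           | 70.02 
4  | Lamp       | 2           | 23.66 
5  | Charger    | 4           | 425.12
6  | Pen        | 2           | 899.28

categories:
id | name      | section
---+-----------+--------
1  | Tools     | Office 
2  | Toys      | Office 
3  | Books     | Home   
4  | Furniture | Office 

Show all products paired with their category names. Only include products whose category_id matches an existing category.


INNER JOIN keeps only products rows whose category_id matches an id in categories. Walk through each product:
  - product 1 (Stapler): category_id=3 -> matches Books
  - product 2 (Desk): category_id=NULL, no match -> dropped
  - product 3 (Headphones): category_id=4 -> matches Furniture
  - product 4 (Lamp): category_id=2 -> matches Toys
  - product 5 (Charger): category_id=4 -> matches Furniture
  - product 6 (Pen): category_id=2 -> matches Toys
So 1 of 6 rows is dropped.

SQL:
SELECT a.name, b.name AS category
FROM products a
INNER JOIN categories b ON a.category_id = b.id

Result:
name       | category 
-----------+----------
Stapler    | Books    
Headphones | Furniture
Lamp       | Toys     
Charger    | Furniture
Pen        | Toys     


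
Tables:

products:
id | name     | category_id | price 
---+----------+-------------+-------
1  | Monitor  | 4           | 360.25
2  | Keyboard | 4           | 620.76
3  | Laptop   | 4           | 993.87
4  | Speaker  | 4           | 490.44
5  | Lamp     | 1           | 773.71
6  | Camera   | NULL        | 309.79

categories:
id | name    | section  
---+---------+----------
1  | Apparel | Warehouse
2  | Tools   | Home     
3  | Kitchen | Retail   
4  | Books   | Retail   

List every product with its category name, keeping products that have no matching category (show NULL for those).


LEFT JOIN keeps every row from products (the left table); where category_id has no match in categories, the category columns become NULL. Walk through each product:
  - product 1 (Monitor): category_id=4 -> matches Books
  - product 2 (Keyboard): category_id=4 -> matches Books
  - product 3 (Laptop): category_id=4 -> matches Books
  - product 4 (Speaker): category_id=4 -> matches Books
  - product 5 (Lamp): category_id=1 -> matches Apparel
  - product 6 (Camera): category_id=NULL, no match -> kept with NULL
All 6 rows appear; 1 has NULL category.

SQL:
SELECT a.name, b.name AS category
FROM products a
LEFT JOIN categories b ON a.category_id = b.id

Result:
name     | category
---------+---------
Monitor  | Books   
Keyboard | Books   
Laptop   | Books   
Speaker  | Books   
Lamp     | Apparel 
Camera   | NULL    


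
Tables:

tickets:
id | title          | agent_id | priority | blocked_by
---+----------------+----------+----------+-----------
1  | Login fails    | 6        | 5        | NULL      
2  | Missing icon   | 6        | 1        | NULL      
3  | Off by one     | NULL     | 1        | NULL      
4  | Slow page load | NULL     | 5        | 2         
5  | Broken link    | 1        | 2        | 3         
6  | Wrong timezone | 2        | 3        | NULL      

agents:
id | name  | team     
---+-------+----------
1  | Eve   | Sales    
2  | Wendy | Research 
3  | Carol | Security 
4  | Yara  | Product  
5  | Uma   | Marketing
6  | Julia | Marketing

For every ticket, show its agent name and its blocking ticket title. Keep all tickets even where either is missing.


Two LEFT JOINs from the same base table tickets: one to agents via agent_id, one to tickets itself via blocked_by. Both are LEFT so every ticket is preserved.
Match against agents:
  - ticket 1 (Login fails): agent_id=6 -> matches Julia
  - ticket 2 (Missing icon): agent_id=6 -> matches Julia
  - ticket 3 (Off by one): agent_id=NULL, no match -> kept with NULL
  - ticket 4 (Slow page load): agent_id=NULL, no match -> kept with NULL
  - ticket 5 (Broken link): agent_id=1 -> matches Eve
  - ticket 6 (Wrong timezone): agent_id=2 -> matches Wendy
Match against tickets (self):
  - ticket 1 (Login fails): blocked_by=NULL -> NULL
  - ticket 2 (Missing icon): blocked_by=NULL -> NULL
  - ticket 3 (Off by one): blocked_by=NULL -> NULL
  - ticket 4 (Slow page load): blocked_by=2 -> Missing icon
  - ticket 5 (Broken link): blocked_by=3 -> Off by one
  - ticket 6 (Wrong timezone): blocked_by=NULL -> NULL

SQL:
SELECT a.title, b.name AS agent, c.title AS blocked_by
FROM tickets a
LEFT JOIN agents b ON a.agent_id = b.id
LEFT JOIN tickets c ON a.blocked_by = c.id

Result:
title          | agent | blocked_by  
---------------+-------+-------------
Login fails    | Julia | NULL        
Missing icon   | Julia | NULL        
Off by one     | NULL  | NULL        
Slow page load | NULL  | Missing icon
Broken link    | Eve   | Off by one  
Wrong timezone | Wendy | NULL        
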